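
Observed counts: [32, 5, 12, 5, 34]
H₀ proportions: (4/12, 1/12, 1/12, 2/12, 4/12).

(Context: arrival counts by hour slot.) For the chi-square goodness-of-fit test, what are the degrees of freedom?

df = k − 1 = 5 − 1 = 4

degrees of freedom = 4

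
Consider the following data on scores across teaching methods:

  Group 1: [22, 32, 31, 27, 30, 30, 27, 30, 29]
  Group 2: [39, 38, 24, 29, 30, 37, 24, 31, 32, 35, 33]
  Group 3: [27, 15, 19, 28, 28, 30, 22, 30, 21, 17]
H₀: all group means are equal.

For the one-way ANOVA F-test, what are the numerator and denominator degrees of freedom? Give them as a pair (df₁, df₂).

degrees of freedom = [2, 27]

k = 3 groups, N = 30 total
df = (k−1, N−k) = (3−1, 30−3) = (2, 27)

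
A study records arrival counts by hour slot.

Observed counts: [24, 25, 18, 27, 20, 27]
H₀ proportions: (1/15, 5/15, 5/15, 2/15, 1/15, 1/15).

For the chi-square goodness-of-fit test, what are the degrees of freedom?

df = k − 1 = 6 − 1 = 5

degrees of freedom = 5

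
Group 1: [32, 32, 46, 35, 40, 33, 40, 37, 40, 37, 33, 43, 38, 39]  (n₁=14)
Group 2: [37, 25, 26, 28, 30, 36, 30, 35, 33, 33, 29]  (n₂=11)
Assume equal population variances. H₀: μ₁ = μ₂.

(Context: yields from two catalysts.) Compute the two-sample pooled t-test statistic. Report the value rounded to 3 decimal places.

x̄₁=37.500, s₁=4.220, n₁=14
x̄₂=31.091, s₂=4.011, n₂=11
s_p² = [13·4.220² + 10·4.011²]/23 = 17.0613
SE = √(s_p²·(1/14+1/11)) = 1.6642
t = (37.500−31.091)/1.6642 = 3.8511
df = 23

test statistic = 3.851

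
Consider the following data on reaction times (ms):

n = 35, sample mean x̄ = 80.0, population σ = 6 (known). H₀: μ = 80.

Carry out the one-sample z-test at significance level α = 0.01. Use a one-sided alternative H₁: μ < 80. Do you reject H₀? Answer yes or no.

SE = σ/√n = 6/√35 = 1.0142
z = (x̄−μ₀)/SE = (80.0−80)/1.0142 = 0.0000
p-value (one-sided, H₁ less) = 0.50000
At α=0.01: p ≥ α → fail to reject H₀

reject H₀: no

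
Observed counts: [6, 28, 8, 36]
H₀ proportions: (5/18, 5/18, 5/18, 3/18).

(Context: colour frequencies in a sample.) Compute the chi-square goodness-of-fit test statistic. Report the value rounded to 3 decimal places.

n = 78; E_i = n·p_i = [21.67, 21.67, 21.67, 13.00]
χ² = (6−21.67)²/21.67 + (28−21.67)²/21.67 + (8−21.67)²/21.67 + (36−13.00)²/13.00 = 62.4923
df = 3

test statistic = 62.492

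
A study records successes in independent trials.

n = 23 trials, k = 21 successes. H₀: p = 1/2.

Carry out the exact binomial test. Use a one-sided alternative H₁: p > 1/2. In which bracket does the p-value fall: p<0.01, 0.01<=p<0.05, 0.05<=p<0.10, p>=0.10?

Exact binomial: n=23, k=21, p₀=1/2=0.5000
P(X≥21) from Σ C(n,i)·p₀^i·(1−p₀)^(n−i)
p-value (one-sided, H₁ greater) = 0.00003
→ bracket: p<0.01

p-value bracket: p<0.01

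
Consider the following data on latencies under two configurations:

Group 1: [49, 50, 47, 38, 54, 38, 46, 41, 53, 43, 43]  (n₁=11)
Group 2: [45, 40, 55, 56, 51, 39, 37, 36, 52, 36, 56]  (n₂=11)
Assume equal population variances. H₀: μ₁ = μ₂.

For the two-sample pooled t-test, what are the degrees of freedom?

degrees of freedom = 20

df = n₁ + n₂ − 2 = 11 + 11 − 2 = 20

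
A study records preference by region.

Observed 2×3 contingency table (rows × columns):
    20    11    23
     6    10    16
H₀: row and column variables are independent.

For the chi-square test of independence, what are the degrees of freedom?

degrees of freedom = 2

df = (r−1)(c−1) = (2−1)·(3−1) = 2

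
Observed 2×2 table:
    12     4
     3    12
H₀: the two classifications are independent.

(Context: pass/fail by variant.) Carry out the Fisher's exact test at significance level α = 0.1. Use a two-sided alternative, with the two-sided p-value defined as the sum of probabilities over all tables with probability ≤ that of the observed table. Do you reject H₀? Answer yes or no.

Margins: r₁=16, r₂=15, c₁=15, c₂=16, n=31
p_obs = C(16,12)·C(15,3)/C(31,15); sum pmf over tables with pmf ≤ p_obs
p-value (two-sided) = 0.00385
At α=0.1: p < α → reject H₀

reject H₀: yes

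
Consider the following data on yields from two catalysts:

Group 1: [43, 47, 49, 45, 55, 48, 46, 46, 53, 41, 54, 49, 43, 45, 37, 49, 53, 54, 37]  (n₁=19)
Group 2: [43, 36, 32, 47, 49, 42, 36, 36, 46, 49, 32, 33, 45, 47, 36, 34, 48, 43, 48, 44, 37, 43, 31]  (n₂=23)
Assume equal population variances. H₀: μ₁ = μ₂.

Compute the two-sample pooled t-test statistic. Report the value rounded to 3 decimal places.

x̄₁=47.053, s₁=5.400, n₁=19
x̄₂=40.739, s₂=6.217, n₂=23
s_p² = [18·5.400² + 22·6.217²]/40 = 34.3846
SE = √(s_p²·(1/19+1/23)) = 1.8179
t = (47.053−40.739)/1.8179 = 3.4730
df = 40

test statistic = 3.473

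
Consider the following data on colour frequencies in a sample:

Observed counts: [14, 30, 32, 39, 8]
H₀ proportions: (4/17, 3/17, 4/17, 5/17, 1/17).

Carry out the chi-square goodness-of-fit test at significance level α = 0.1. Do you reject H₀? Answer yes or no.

n = 123; E_i = n·p_i = [28.94, 21.71, 28.94, 36.18, 7.24]
χ² = (14−28.94)²/28.94 + (30−21.71)²/21.71 + (32−28.94)²/28.94 + (39−36.18)²/36.18 + (8−7.24)²/7.24 = 11.5073
df = 4
p-value (upper-tail) = 0.02142
At α=0.1: p < α → reject H₀

reject H₀: yes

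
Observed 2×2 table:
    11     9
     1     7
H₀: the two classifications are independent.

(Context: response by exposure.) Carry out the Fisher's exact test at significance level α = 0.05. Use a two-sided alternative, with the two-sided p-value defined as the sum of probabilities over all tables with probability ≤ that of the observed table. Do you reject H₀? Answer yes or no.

Margins: r₁=20, r₂=8, c₁=12, c₂=16, n=28
p_obs = C(20,11)·C(8,1)/C(28,12); sum pmf over tables with pmf ≤ p_obs
p-value (two-sided) = 0.08822
At α=0.05: p ≥ α → fail to reject H₀

reject H₀: no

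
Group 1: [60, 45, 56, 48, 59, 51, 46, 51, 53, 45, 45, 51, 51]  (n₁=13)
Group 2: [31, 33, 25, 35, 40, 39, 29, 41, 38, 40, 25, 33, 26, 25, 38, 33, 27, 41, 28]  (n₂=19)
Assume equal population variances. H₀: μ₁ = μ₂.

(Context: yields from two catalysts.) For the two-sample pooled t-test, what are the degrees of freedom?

degrees of freedom = 30

df = n₁ + n₂ − 2 = 13 + 19 − 2 = 30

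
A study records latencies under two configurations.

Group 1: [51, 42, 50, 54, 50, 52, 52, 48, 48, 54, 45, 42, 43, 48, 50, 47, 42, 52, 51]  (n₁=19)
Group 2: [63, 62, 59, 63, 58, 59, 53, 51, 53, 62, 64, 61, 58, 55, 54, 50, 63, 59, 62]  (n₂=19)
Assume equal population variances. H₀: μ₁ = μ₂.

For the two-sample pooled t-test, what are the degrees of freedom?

df = n₁ + n₂ − 2 = 19 + 19 − 2 = 36

degrees of freedom = 36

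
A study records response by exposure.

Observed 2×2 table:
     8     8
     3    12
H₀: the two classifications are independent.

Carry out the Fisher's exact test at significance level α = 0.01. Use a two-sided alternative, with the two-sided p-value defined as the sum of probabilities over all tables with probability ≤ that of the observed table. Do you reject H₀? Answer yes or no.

Margins: r₁=16, r₂=15, c₁=11, c₂=20, n=31
p_obs = C(16,8)·C(15,3)/C(31,11); sum pmf over tables with pmf ≤ p_obs
p-value (two-sided) = 0.13505
At α=0.01: p ≥ α → fail to reject H₀

reject H₀: no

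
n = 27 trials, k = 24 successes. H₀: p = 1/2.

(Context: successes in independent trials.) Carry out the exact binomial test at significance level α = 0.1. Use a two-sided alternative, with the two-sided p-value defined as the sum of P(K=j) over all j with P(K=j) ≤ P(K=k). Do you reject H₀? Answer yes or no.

reject H₀: yes

Exact binomial: n=27, k=24, p₀=1/2=0.5000
P(X=j) = C(n,j)·p₀^j·(1−p₀)^(n−j); p = Σ P(X=j) over j with P(X=j) ≤ P(X=24)
p-value (two-sided) = 0.00005
At α=0.1: p < α → reject H₀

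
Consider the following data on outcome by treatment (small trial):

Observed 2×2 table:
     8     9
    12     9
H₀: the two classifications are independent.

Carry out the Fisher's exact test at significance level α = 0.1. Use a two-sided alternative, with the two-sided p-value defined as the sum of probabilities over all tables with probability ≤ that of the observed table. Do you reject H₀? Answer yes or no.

Margins: r₁=17, r₂=21, c₁=20, c₂=18, n=38
p_obs = C(17,8)·C(21,12)/C(38,20); sum pmf over tables with pmf ≤ p_obs
p-value (two-sided) = 0.74464
At α=0.1: p ≥ α → fail to reject H₀

reject H₀: no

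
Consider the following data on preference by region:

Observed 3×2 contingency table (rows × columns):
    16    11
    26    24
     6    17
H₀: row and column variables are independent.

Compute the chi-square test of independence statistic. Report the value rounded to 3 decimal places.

test statistic = 6.117

Row totals [27, 50, 23], col totals [48, 52], n=100
χ² = (16−12.96)²/12.96 + (11−14.04)²/14.04 + (26−24.00)²/24.00 + (24−26.00)²/26.00 + (6−11.04)²/11.04 + (17−11.96)²/11.96 = 6.1166
df = 2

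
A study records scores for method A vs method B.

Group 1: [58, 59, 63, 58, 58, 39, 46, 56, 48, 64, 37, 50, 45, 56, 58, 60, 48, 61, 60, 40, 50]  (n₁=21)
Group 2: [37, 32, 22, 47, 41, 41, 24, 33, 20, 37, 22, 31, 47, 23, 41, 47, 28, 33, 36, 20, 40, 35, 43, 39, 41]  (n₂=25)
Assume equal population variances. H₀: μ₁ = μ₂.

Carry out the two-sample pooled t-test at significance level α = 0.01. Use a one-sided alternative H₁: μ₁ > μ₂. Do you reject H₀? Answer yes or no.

reject H₀: yes

x̄₁=53.048, s₁=8.182, n₁=21
x̄₂=34.400, s₂=8.699, n₂=25
s_p² = [20·8.182² + 24·8.699²]/44 = 71.7035
SE = √(s_p²·(1/21+1/25)) = 2.5065
t = (53.048−34.400)/2.5065 = 7.4397
df = 44
p-value (one-sided, H₁ greater) = 0.00000
At α=0.01: p < α → reject H₀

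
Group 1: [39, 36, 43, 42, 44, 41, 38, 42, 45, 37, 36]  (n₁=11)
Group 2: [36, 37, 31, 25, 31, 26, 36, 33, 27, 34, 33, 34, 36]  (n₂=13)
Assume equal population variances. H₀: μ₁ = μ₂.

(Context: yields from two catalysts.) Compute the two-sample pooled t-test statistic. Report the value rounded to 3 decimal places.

test statistic = 5.329

x̄₁=40.273, s₁=3.228, n₁=11
x̄₂=32.231, s₂=4.024, n₂=13
s_p² = [10·3.228² + 12·4.024²]/22 = 13.5677
SE = √(s_p²·(1/11+1/13)) = 1.5090
t = (40.273−32.231)/1.5090 = 5.3293
df = 22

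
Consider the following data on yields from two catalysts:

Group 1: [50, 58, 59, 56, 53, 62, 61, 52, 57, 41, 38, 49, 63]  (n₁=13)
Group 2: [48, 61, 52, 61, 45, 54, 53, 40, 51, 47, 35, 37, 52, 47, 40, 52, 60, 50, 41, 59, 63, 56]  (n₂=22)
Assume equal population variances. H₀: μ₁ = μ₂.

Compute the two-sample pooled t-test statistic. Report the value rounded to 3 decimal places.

test statistic = 1.284

x̄₁=53.769, s₁=7.737, n₁=13
x̄₂=50.182, s₂=8.128, n₂=22
s_p² = [12·7.737² + 21·8.128²]/33 = 63.8055
SE = √(s_p²·(1/13+1/22)) = 2.7943
t = (53.769−50.182)/2.7943 = 1.2838
df = 33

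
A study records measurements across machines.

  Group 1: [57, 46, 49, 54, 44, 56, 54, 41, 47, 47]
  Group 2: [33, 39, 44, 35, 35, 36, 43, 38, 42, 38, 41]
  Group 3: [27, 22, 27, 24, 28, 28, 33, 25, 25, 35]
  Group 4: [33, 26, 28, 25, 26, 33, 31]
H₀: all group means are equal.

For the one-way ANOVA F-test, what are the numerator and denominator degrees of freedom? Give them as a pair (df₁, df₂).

k = 4 groups, N = 38 total
df = (k−1, N−k) = (4−1, 38−4) = (3, 34)

degrees of freedom = [3, 34]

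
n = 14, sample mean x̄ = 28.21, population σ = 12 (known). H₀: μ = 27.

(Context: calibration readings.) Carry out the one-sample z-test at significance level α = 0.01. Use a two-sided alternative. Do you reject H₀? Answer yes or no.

reject H₀: no

SE = σ/√n = 12/√14 = 3.2071
z = (x̄−μ₀)/SE = (28.21−27)/3.2071 = 0.3773
p-value (two-sided) = 0.70596
At α=0.01: p ≥ α → fail to reject H₀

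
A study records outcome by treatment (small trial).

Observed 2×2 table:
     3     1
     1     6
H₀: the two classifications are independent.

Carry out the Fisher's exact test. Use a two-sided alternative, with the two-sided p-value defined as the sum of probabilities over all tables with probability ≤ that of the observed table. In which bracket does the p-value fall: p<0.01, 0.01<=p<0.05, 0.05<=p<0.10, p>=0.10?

p-value bracket: 0.05<=p<0.10

Margins: r₁=4, r₂=7, c₁=4, c₂=7, n=11
p_obs = C(4,3)·C(7,1)/C(11,4); sum pmf over tables with pmf ≤ p_obs
p-value (two-sided) = 0.08788
→ bracket: 0.05<=p<0.10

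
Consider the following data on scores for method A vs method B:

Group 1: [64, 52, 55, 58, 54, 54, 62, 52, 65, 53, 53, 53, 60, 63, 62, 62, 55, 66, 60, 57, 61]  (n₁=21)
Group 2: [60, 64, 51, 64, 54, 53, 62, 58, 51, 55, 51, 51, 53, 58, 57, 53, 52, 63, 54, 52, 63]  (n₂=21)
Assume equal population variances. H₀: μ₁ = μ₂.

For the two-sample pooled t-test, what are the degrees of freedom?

df = n₁ + n₂ − 2 = 21 + 21 − 2 = 40

degrees of freedom = 40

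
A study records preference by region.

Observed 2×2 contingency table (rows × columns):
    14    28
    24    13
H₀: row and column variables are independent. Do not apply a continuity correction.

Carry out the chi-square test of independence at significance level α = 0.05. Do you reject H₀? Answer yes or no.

Row totals [42, 37], col totals [38, 41], n=79
χ² = (14−20.20)²/20.20 + (28−21.80)²/21.80 + (24−17.80)²/17.80 + (13−19.20)²/19.20 = 7.8343
df = 1
p-value (upper-tail) = 0.00513
At α=0.05: p < α → reject H₀

reject H₀: yes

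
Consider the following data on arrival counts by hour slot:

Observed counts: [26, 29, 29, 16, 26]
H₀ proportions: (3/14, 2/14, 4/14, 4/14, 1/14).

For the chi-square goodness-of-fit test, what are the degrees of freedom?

df = k − 1 = 5 − 1 = 4

degrees of freedom = 4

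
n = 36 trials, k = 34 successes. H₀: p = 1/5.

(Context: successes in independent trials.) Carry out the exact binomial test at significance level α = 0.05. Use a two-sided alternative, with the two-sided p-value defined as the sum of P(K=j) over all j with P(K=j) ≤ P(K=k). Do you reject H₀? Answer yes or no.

Exact binomial: n=36, k=34, p₀=1/5=0.2000
P(X=j) = C(n,j)·p₀^j·(1−p₀)^(n−j); p = Σ P(X=j) over j with P(X=j) ≤ P(X=34)
p-value (two-sided) = 0.00000
At α=0.05: p < α → reject H₀

reject H₀: yes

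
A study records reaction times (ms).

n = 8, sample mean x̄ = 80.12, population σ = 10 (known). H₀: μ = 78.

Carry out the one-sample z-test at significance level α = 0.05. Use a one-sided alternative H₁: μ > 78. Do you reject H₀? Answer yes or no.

SE = σ/√n = 10/√8 = 3.5355
z = (x̄−μ₀)/SE = (80.12−78)/3.5355 = 0.5996
p-value (one-sided, H₁ greater) = 0.27438
At α=0.05: p ≥ α → fail to reject H₀

reject H₀: no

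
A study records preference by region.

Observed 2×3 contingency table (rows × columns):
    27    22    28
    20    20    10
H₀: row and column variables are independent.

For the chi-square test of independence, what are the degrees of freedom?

degrees of freedom = 2

df = (r−1)(c−1) = (2−1)·(3−1) = 2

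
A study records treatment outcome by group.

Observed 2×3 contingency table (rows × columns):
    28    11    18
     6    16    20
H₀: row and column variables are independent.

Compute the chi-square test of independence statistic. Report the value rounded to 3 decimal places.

Row totals [57, 42], col totals [34, 27, 38], n=99
χ² = (28−19.58)²/19.58 + (11−15.55)²/15.55 + (18−21.88)²/21.88 + (6−14.42)²/14.42 + (16−11.45)²/11.45 + (20−16.12)²/16.12 = 13.2991
df = 2

test statistic = 13.299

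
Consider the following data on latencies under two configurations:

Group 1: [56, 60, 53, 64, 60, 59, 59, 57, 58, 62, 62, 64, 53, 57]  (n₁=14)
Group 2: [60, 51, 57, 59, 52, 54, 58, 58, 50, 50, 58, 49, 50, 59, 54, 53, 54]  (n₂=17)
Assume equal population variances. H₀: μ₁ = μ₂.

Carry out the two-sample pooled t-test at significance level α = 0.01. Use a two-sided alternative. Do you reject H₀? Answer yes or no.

x̄₁=58.857, s₁=3.505, n₁=14
x̄₂=54.471, s₂=3.760, n₂=17
s_p² = [13·3.505² + 16·3.760²]/29 = 13.3086
SE = √(s_p²·(1/14+1/17)) = 1.3166
t = (58.857−54.471)/1.3166 = 3.3317
df = 29
p-value (two-sided) = 0.00236
At α=0.01: p < α → reject H₀

reject H₀: yes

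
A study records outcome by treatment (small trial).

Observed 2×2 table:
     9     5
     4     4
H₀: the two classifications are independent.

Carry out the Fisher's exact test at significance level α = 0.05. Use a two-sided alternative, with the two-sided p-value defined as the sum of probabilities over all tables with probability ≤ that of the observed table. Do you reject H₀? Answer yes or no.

reject H₀: no

Margins: r₁=14, r₂=8, c₁=13, c₂=9, n=22
p_obs = C(14,9)·C(8,4)/C(22,13); sum pmf over tables with pmf ≤ p_obs
p-value (two-sided) = 0.66192
At α=0.05: p ≥ α → fail to reject H₀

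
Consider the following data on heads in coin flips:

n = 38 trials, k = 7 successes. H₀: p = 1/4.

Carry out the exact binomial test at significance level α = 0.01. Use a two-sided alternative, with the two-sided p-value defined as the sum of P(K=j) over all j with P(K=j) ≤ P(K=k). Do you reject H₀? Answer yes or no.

Exact binomial: n=38, k=7, p₀=1/4=0.2500
P(X=j) = C(n,j)·p₀^j·(1−p₀)^(n−j); p = Σ P(X=j) over j with P(X=j) ≤ P(X=7)
p-value (two-sided) = 0.45410
At α=0.01: p ≥ α → fail to reject H₀

reject H₀: no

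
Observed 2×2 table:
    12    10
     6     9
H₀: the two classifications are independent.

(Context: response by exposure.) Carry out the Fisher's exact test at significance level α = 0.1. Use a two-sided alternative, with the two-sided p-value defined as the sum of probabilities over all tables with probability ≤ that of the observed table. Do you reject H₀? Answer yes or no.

reject H₀: no

Margins: r₁=22, r₂=15, c₁=18, c₂=19, n=37
p_obs = C(22,12)·C(15,6)/C(37,18); sum pmf over tables with pmf ≤ p_obs
p-value (two-sided) = 0.50768
At α=0.1: p ≥ α → fail to reject H₀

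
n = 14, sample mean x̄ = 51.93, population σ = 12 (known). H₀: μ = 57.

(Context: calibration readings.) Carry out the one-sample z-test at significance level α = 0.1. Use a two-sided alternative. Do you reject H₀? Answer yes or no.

reject H₀: no

SE = σ/√n = 12/√14 = 3.2071
z = (x̄−μ₀)/SE = (51.93−57)/3.2071 = -1.5809
p-value (two-sided) = 0.11391
At α=0.1: p ≥ α → fail to reject H₀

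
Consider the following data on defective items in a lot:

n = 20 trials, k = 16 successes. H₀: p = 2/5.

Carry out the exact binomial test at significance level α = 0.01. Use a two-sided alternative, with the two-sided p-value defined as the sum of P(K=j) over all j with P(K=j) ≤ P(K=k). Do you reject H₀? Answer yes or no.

reject H₀: yes

Exact binomial: n=20, k=16, p₀=2/5=0.4000
P(X=j) = C(n,j)·p₀^j·(1−p₀)^(n−j); p = Σ P(X=j) over j with P(X=j) ≤ P(X=16)
p-value (two-sided) = 0.00035
At α=0.01: p < α → reject H₀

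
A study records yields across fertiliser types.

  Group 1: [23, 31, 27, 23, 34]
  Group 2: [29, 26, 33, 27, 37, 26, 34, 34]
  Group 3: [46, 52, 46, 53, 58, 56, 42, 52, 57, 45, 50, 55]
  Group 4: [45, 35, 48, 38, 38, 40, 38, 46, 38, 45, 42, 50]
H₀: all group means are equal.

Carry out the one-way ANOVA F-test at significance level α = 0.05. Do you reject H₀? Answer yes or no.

reject H₀: yes

Group means [27.60, 30.75, 51.00, 41.92], grand mean 40.514
SSB = Σnᵢ(x̄ᵢ−x̄)² = 2939.627; SSW = ΣΣ(x−x̄ᵢ)² = 773.617
MSB = 2939.627/3 = 979.8755; MSW = 773.617/33 = 23.4429
F = MSB/MSW = 41.7983
df = (3, 33)
p-value (upper-tail) = 0.00000
At α=0.05: p < α → reject H₀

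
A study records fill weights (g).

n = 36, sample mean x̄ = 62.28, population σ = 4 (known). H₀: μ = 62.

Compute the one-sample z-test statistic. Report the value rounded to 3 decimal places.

SE = σ/√n = 4/√36 = 0.6667
z = (x̄−μ₀)/SE = (62.28−62)/0.6667 = 0.4200

test statistic = 0.420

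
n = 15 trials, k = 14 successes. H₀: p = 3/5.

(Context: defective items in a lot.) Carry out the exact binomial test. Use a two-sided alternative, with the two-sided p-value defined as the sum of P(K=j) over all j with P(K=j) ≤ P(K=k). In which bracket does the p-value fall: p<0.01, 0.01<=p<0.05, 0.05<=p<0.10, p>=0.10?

p-value bracket: p<0.01

Exact binomial: n=15, k=14, p₀=3/5=0.6000
P(X=j) = C(n,j)·p₀^j·(1−p₀)^(n−j); p = Σ P(X=j) over j with P(X=j) ≤ P(X=14)
p-value (two-sided) = 0.00710
→ bracket: p<0.01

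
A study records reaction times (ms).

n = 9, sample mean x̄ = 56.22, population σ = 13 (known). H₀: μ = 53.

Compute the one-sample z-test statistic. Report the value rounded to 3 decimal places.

SE = σ/√n = 13/√9 = 4.3333
z = (x̄−μ₀)/SE = (56.22−53)/4.3333 = 0.7431

test statistic = 0.743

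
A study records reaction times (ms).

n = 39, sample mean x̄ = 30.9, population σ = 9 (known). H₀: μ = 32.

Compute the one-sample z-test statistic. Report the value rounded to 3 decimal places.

test statistic = -0.763

SE = σ/√n = 9/√39 = 1.4412
z = (x̄−μ₀)/SE = (30.9−32)/1.4412 = -0.7633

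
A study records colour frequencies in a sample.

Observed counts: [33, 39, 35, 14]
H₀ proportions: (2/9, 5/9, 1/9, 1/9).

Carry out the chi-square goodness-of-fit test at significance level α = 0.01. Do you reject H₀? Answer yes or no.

reject H₀: yes

n = 121; E_i = n·p_i = [26.89, 67.22, 13.44, 13.44]
χ² = (33−26.89)²/26.89 + (39−67.22)²/67.22 + (35−13.44)²/13.44 + (14−13.44)²/13.44 = 47.8207
df = 3
p-value (upper-tail) = 0.00000
At α=0.01: p < α → reject H₀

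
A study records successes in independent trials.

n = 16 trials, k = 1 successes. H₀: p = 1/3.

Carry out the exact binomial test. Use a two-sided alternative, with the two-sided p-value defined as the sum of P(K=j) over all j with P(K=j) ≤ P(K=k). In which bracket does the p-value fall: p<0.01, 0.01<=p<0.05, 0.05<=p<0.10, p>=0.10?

Exact binomial: n=16, k=1, p₀=1/3=0.3333
P(X=j) = C(n,j)·p₀^j·(1−p₀)^(n−j); p = Σ P(X=j) over j with P(X=j) ≤ P(X=1)
p-value (two-sided) = 0.02965
→ bracket: 0.01<=p<0.05

p-value bracket: 0.01<=p<0.05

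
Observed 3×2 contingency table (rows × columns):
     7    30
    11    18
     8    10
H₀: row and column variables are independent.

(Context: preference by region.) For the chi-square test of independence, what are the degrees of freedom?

degrees of freedom = 2

df = (r−1)(c−1) = (3−1)·(2−1) = 2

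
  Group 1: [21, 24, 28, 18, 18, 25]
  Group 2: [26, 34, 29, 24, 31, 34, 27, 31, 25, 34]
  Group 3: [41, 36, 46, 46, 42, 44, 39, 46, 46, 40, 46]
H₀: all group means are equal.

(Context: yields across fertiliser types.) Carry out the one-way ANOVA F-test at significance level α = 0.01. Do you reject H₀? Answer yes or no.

reject H₀: yes

Group means [22.33, 29.50, 42.91], grand mean 33.370
SSB = Σnᵢ(x̄ᵢ−x̄)² = 1881.554; SSW = ΣΣ(x−x̄ᵢ)² = 340.742
MSB = 1881.554/2 = 940.7769; MSW = 340.742/24 = 14.1976
F = MSB/MSW = 66.2631
df = (2, 24)
p-value (upper-tail) = 0.00000
At α=0.01: p < α → reject H₀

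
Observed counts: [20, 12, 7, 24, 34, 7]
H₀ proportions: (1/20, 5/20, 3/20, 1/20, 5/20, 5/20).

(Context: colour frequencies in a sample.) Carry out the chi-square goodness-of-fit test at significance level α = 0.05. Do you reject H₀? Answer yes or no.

n = 104; E_i = n·p_i = [5.20, 26.00, 15.60, 5.20, 26.00, 26.00]
χ² = (20−5.20)²/5.20 + (12−26.00)²/26.00 + (7−15.60)²/15.60 + (24−5.20)²/5.20 + (34−26.00)²/26.00 + (7−26.00)²/26.00 = 138.7179
df = 5
p-value (upper-tail) = 0.00000
At α=0.05: p < α → reject H₀

reject H₀: yes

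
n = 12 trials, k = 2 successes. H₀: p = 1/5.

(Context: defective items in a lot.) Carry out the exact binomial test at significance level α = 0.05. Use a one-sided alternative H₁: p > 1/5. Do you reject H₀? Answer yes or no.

Exact binomial: n=12, k=2, p₀=1/5=0.2000
P(X≥2) from Σ C(n,i)·p₀^i·(1−p₀)^(n−i)
p-value (one-sided, H₁ greater) = 0.72512
At α=0.05: p ≥ α → fail to reject H₀

reject H₀: no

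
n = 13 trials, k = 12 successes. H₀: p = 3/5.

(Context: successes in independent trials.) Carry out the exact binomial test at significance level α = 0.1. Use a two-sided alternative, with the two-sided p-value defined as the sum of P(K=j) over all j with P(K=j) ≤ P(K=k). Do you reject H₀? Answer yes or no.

reject H₀: yes

Exact binomial: n=13, k=12, p₀=3/5=0.6000
P(X=j) = C(n,j)·p₀^j·(1−p₀)^(n−j); p = Σ P(X=j) over j with P(X=j) ≤ P(X=12)
p-value (two-sided) = 0.02042
At α=0.1: p < α → reject H₀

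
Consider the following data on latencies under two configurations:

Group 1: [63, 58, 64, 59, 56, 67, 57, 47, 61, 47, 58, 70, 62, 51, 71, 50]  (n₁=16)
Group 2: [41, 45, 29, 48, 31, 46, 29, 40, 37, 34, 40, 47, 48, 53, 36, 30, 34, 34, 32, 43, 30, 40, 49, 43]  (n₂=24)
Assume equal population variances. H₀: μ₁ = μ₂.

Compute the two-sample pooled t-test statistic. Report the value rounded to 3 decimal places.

test statistic = 8.327

x̄₁=58.812, s₁=7.441, n₁=16
x̄₂=39.125, s₂=7.249, n₂=24
s_p² = [15·7.441² + 23·7.249²]/38 = 53.6595
SE = √(s_p²·(1/16+1/24)) = 2.3642
t = (58.812−39.125)/2.3642 = 8.3273
df = 38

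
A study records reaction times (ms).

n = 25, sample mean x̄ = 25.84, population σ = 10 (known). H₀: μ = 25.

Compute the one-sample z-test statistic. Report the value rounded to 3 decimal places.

SE = σ/√n = 10/√25 = 2.0000
z = (x̄−μ₀)/SE = (25.84−25)/2.0000 = 0.4200

test statistic = 0.420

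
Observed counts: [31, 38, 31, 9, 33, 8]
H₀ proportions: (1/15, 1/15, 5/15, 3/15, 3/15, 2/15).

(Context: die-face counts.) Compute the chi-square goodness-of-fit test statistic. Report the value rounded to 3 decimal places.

test statistic = 151.920

n = 150; E_i = n·p_i = [10.00, 10.00, 50.00, 30.00, 30.00, 20.00]
χ² = (31−10.00)²/10.00 + (38−10.00)²/10.00 + (31−50.00)²/50.00 + (9−30.00)²/30.00 + (33−30.00)²/30.00 + (8−20.00)²/20.00 = 151.9200
df = 5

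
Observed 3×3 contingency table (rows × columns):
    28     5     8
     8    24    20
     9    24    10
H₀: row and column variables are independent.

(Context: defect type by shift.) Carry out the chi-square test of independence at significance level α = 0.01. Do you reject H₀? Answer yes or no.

Row totals [41, 52, 43], col totals [45, 53, 38], n=136
χ² = (28−13.57)²/13.57 + (5−15.98)²/15.98 + (8−11.46)²/11.46 + (8−17.21)²/17.21 + (24−20.26)²/20.26 + (20−14.53)²/14.53 + (9−14.23)²/14.23 + (24−16.76)²/16.76 + (10−12.01)²/12.01 = 37.0050
df = 4
p-value (upper-tail) = 0.00000
At α=0.01: p < α → reject H₀

reject H₀: yes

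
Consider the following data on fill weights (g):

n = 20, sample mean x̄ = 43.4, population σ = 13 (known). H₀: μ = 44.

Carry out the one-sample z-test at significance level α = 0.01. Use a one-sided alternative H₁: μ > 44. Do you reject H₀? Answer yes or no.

SE = σ/√n = 13/√20 = 2.9069
z = (x̄−μ₀)/SE = (43.4−44)/2.9069 = -0.2064
p-value (one-sided, H₁ greater) = 0.58176
At α=0.01: p ≥ α → fail to reject H₀

reject H₀: no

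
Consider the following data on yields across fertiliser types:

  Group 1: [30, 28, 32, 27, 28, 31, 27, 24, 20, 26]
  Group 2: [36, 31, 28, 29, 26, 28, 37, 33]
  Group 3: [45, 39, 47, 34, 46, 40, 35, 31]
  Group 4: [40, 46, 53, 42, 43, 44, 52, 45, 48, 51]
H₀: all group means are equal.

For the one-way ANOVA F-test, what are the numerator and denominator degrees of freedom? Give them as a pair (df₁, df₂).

k = 4 groups, N = 36 total
df = (k−1, N−k) = (4−1, 36−4) = (3, 32)

degrees of freedom = [3, 32]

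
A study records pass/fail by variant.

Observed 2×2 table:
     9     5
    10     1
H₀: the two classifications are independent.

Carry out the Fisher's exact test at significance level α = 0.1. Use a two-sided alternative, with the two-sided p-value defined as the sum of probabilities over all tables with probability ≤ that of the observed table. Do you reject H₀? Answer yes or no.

Margins: r₁=14, r₂=11, c₁=19, c₂=6, n=25
p_obs = C(14,9)·C(11,10)/C(25,19); sum pmf over tables with pmf ≤ p_obs
p-value (two-sided) = 0.18043
At α=0.1: p ≥ α → fail to reject H₀

reject H₀: no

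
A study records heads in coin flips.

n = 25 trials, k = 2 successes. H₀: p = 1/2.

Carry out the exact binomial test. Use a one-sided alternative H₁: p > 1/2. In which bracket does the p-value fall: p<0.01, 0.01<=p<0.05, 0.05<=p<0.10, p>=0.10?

p-value bracket: p>=0.10

Exact binomial: n=25, k=2, p₀=1/2=0.5000
P(X≥2) from Σ C(n,i)·p₀^i·(1−p₀)^(n−i)
p-value (one-sided, H₁ greater) = 1.00000
→ bracket: p>=0.10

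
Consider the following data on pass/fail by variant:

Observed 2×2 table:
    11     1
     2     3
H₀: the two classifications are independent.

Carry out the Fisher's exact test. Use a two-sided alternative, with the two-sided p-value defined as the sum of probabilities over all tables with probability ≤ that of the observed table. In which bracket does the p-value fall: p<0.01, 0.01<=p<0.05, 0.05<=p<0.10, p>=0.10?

p-value bracket: 0.05<=p<0.10

Margins: r₁=12, r₂=5, c₁=13, c₂=4, n=17
p_obs = C(12,11)·C(5,2)/C(17,13); sum pmf over tables with pmf ≤ p_obs
p-value (two-sided) = 0.05252
→ bracket: 0.05<=p<0.10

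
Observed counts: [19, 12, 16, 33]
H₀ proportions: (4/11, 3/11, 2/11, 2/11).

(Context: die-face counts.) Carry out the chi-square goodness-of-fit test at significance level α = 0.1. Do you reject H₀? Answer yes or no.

reject H₀: yes

n = 80; E_i = n·p_i = [29.09, 21.82, 14.55, 14.55]
χ² = (19−29.09)²/29.09 + (12−21.82)²/21.82 + (16−14.55)²/14.55 + (33−14.55)²/14.55 = 31.4781
df = 3
p-value (upper-tail) = 0.00000
At α=0.1: p < α → reject H₀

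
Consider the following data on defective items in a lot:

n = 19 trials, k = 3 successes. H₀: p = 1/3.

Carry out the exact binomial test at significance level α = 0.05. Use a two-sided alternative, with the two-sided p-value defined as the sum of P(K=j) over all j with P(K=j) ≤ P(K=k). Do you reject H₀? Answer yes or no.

reject H₀: no

Exact binomial: n=19, k=3, p₀=1/3=0.3333
P(X=j) = C(n,j)·p₀^j·(1−p₀)^(n−j); p = Σ P(X=j) over j with P(X=j) ≤ P(X=3)
p-value (two-sided) = 0.14343
At α=0.05: p ≥ α → fail to reject H₀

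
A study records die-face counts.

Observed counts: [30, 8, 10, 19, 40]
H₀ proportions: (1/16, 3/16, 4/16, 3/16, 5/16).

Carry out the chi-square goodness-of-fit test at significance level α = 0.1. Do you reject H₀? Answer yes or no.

reject H₀: yes

n = 107; E_i = n·p_i = [6.69, 20.06, 26.75, 20.06, 33.44]
χ² = (30−6.69)²/6.69 + (8−20.06)²/20.06 + (10−26.75)²/26.75 + (19−20.06)²/20.06 + (40−33.44)²/33.44 = 100.3520
df = 4
p-value (upper-tail) = 0.00000
At α=0.1: p < α → reject H₀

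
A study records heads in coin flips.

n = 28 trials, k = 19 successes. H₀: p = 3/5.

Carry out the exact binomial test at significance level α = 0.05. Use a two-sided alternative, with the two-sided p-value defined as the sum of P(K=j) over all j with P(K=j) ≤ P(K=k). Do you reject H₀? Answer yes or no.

Exact binomial: n=28, k=19, p₀=3/5=0.6000
P(X=j) = C(n,j)·p₀^j·(1−p₀)^(n−j); p = Σ P(X=j) over j with P(X=j) ≤ P(X=19)
p-value (two-sided) = 0.44566
At α=0.05: p ≥ α → fail to reject H₀

reject H₀: no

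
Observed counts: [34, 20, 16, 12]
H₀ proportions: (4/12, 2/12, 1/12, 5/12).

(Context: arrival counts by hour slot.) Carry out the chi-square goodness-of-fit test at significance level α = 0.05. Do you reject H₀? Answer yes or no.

reject H₀: yes

n = 82; E_i = n·p_i = [27.33, 13.67, 6.83, 34.17]
χ² = (34−27.33)²/27.33 + (20−13.67)²/13.67 + (16−6.83)²/6.83 + (12−34.17)²/34.17 = 31.2390
df = 3
p-value (upper-tail) = 0.00000
At α=0.05: p < α → reject H₀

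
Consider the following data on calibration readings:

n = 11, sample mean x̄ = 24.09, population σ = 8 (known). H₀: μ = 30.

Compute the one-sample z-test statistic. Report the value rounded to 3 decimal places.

test statistic = -2.450

SE = σ/√n = 8/√11 = 2.4121
z = (x̄−μ₀)/SE = (24.09−30)/2.4121 = -2.4502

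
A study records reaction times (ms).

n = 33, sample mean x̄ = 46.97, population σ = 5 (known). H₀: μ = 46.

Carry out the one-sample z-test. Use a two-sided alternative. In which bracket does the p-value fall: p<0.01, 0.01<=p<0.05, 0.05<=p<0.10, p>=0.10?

p-value bracket: p>=0.10

SE = σ/√n = 5/√33 = 0.8704
z = (x̄−μ₀)/SE = (46.97−46)/0.8704 = 1.1144
p-value (two-sided) = 0.26509
→ bracket: p>=0.10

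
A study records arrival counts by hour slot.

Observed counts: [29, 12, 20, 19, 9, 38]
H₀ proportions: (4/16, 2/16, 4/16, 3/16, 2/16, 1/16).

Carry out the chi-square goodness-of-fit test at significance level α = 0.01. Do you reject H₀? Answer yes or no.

reject H₀: yes

n = 127; E_i = n·p_i = [31.75, 15.88, 31.75, 23.81, 15.88, 7.94]
χ² = (29−31.75)²/31.75 + (12−15.88)²/15.88 + (20−31.75)²/31.75 + (19−23.81)²/23.81 + (9−15.88)²/15.88 + (38−7.94)²/7.94 = 123.3412
df = 5
p-value (upper-tail) = 0.00000
At α=0.01: p < α → reject H₀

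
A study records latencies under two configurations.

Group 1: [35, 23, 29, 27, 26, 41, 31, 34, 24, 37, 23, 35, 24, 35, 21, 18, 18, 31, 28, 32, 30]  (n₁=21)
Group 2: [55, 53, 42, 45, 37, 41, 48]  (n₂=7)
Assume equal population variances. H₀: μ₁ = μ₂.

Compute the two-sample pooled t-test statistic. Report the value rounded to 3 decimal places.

x̄₁=28.667, s₁=6.319, n₁=21
x̄₂=45.857, s₂=6.543, n₂=7
s_p² = [20·6.319² + 6·6.543²]/26 = 40.5971
SE = √(s_p²·(1/21+1/7)) = 2.7808
t = (28.667−45.857)/2.7808 = -6.1819
df = 26

test statistic = -6.182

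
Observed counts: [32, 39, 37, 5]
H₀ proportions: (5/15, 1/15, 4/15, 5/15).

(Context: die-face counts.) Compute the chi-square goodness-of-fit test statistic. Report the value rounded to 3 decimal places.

n = 113; E_i = n·p_i = [37.67, 7.53, 30.13, 37.67]
χ² = (32−37.67)²/37.67 + (39−7.53)²/7.53 + (37−30.13)²/30.13 + (5−37.67)²/37.67 = 162.1836
df = 3

test statistic = 162.184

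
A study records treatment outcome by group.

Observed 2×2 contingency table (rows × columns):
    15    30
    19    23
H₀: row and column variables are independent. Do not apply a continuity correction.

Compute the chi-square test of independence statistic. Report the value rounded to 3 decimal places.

Row totals [45, 42], col totals [34, 53], n=87
χ² = (15−17.59)²/17.59 + (30−27.41)²/27.41 + (19−16.41)²/16.41 + (23−25.59)²/25.59 = 1.2932
df = 1

test statistic = 1.293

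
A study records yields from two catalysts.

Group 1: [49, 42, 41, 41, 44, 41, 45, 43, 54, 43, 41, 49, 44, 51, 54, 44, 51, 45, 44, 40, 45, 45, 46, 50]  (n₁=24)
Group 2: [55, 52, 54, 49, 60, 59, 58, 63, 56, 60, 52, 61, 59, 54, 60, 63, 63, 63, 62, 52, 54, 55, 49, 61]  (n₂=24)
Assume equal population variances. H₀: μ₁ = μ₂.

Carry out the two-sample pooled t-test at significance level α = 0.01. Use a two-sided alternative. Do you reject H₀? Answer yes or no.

x̄₁=45.500, s₁=4.149, n₁=24
x̄₂=57.250, s₂=4.542, n₂=24
s_p² = [23·4.149² + 23·4.542²]/46 = 18.9239
SE = √(s_p²·(1/24+1/24)) = 1.2558
t = (45.500−57.250)/1.2558 = -9.3567
df = 46
p-value (two-sided) = 0.00000
At α=0.01: p < α → reject H₀

reject H₀: yes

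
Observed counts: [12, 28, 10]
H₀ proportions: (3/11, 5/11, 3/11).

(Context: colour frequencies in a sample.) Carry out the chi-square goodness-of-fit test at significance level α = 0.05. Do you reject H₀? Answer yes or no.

n = 50; E_i = n·p_i = [13.64, 22.73, 13.64]
χ² = (12−13.64)²/13.64 + (28−22.73)²/22.73 + (10−13.64)²/13.64 = 2.3893
df = 2
p-value (upper-tail) = 0.30280
At α=0.05: p ≥ α → fail to reject H₀

reject H₀: no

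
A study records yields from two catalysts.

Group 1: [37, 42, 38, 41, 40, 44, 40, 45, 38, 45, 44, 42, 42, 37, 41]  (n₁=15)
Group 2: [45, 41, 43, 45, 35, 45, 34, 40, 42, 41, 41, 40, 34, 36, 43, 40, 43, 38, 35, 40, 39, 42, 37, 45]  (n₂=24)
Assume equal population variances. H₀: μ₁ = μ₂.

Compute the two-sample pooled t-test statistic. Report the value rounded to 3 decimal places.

x̄₁=41.067, s₁=2.738, n₁=15
x̄₂=40.167, s₂=3.547, n₂=24
s_p² = [14·2.738² + 23·3.547²]/37 = 10.6559
SE = √(s_p²·(1/15+1/24)) = 1.0744
t = (41.067−40.167)/1.0744 = 0.8377
df = 37

test statistic = 0.838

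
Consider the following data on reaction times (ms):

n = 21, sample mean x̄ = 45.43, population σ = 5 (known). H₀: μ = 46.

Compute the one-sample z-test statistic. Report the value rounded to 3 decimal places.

SE = σ/√n = 5/√21 = 1.0911
z = (x̄−μ₀)/SE = (45.43−46)/1.0911 = -0.5224

test statistic = -0.522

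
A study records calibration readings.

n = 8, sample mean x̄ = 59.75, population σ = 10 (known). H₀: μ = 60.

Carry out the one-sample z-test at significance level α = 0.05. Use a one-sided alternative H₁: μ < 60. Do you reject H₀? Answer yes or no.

SE = σ/√n = 10/√8 = 3.5355
z = (x̄−μ₀)/SE = (59.75−60)/3.5355 = -0.0707
p-value (one-sided, H₁ less) = 0.47181
At α=0.05: p ≥ α → fail to reject H₀

reject H₀: no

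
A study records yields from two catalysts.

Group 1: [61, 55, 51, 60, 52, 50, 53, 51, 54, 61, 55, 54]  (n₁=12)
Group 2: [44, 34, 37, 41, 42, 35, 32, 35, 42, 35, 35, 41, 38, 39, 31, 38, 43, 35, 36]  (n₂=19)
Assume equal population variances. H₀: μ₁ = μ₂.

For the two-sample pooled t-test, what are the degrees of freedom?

df = n₁ + n₂ − 2 = 12 + 19 − 2 = 29

degrees of freedom = 29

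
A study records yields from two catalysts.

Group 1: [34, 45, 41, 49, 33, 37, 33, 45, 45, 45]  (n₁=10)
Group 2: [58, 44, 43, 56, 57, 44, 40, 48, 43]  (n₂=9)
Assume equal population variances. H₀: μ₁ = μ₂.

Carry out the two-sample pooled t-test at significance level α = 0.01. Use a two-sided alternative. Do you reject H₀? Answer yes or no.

reject H₀: no

x̄₁=40.700, s₁=5.964, n₁=10
x̄₂=48.111, s₂=6.990, n₂=9
s_p² = [9·5.964² + 8·6.990²]/17 = 41.8229
SE = √(s_p²·(1/10+1/9)) = 2.9714
t = (40.700−48.111)/2.9714 = -2.4941
df = 17
p-value (two-sided) = 0.02322
At α=0.01: p ≥ α → fail to reject H₀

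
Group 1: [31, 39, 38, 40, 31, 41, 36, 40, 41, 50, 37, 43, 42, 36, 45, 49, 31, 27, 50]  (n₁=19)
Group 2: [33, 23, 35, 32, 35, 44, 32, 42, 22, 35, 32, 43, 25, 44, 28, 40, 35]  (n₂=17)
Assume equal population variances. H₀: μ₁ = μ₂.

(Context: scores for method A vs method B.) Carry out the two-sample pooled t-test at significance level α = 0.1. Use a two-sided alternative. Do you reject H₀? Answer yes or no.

reject H₀: yes

x̄₁=39.316, s₁=6.541, n₁=19
x̄₂=34.118, s₂=6.981, n₂=17
s_p² = [18·6.541² + 16·6.981²]/34 = 45.5844
SE = √(s_p²·(1/19+1/17)) = 2.2540
t = (39.316−34.118)/2.2540 = 2.3062
df = 34
p-value (two-sided) = 0.02733
At α=0.1: p < α → reject H₀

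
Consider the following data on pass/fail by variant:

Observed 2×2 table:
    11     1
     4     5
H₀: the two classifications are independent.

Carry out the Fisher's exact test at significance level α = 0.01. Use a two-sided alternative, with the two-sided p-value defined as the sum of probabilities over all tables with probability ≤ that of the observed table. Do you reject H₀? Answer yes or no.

reject H₀: no

Margins: r₁=12, r₂=9, c₁=15, c₂=6, n=21
p_obs = C(12,11)·C(9,4)/C(21,15); sum pmf over tables with pmf ≤ p_obs
p-value (two-sided) = 0.04644
At α=0.01: p ≥ α → fail to reject H₀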